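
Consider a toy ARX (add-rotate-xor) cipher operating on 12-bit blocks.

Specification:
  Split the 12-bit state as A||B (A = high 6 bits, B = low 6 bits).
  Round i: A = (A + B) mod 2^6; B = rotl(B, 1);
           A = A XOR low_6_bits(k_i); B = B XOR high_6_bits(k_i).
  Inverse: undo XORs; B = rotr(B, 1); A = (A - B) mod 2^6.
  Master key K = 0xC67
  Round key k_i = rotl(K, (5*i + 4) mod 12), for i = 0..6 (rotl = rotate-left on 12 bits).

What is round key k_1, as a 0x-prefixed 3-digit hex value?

K = 0xC67
k_0 = rotl(K, (5*0+4) mod 12) = rotl(K, 4) = 0x67C
k_1 = rotl(K, (5*1+4) mod 12) = rotl(K, 9) = 0xF8C

0xF8C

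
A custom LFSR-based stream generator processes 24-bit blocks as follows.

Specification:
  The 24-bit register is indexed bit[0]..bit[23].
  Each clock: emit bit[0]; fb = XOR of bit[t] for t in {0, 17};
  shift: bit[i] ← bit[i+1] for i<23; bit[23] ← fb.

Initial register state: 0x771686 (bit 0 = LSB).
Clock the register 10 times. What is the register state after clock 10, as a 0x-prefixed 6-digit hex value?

0x0F5DC5

reg_0 = 0x771686
clock 1: out=0, reg = 0xBB8B43
clock 2: out=1, reg = 0x5DC5A1
clock 3: out=1, reg = 0xAEE2D0
clock 4: out=0, reg = 0xD77168
clock 5: out=0, reg = 0xEBB8B4
clock 6: out=0, reg = 0xF5DC5A
clock 7: out=0, reg = 0x7AEE2D
clock 8: out=1, reg = 0x3D7716
clock 9: out=0, reg = 0x1EBB8B
clock 10: out=1, reg = 0x0F5DC5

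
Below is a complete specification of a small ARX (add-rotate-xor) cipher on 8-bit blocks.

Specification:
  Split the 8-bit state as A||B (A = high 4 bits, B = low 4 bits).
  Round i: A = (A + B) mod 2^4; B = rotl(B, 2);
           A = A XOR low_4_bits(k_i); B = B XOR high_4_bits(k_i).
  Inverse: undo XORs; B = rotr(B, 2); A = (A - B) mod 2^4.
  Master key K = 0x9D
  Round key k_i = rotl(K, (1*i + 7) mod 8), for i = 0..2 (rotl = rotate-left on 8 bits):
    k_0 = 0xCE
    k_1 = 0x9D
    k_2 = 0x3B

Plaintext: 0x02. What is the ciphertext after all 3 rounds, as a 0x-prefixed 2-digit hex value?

s_0 = plaintext = 0x02
s_1 = Round(s_0, k_0) = 0xC4
s_2 = Round(s_1, k_1) = 0xD8
s_3 = Round(s_2, k_2) = 0xE1

0xE1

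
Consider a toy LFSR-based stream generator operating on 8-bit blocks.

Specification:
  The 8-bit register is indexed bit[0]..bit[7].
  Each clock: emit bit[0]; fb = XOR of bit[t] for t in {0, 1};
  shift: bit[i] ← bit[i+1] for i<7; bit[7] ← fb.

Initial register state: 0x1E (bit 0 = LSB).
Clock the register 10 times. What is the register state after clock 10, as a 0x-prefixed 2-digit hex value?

reg_0 = 0x1E
clock 1: out=0, reg = 0x8F
clock 2: out=1, reg = 0x47
clock 3: out=1, reg = 0x23
clock 4: out=1, reg = 0x11
clock 5: out=1, reg = 0x88
clock 6: out=0, reg = 0x44
clock 7: out=0, reg = 0x22
clock 8: out=0, reg = 0x91
clock 9: out=1, reg = 0xC8
clock 10: out=0, reg = 0x64

0x64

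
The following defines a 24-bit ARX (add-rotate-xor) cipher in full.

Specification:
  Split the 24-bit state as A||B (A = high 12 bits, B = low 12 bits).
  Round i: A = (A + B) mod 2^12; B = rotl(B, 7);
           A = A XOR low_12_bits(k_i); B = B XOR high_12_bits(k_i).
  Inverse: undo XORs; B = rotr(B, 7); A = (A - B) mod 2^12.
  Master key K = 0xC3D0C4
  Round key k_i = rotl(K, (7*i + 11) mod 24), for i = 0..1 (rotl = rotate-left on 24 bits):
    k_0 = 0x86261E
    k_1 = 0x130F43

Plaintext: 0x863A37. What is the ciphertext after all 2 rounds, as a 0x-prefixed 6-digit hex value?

0x7748AD

s_0 = plaintext = 0x863A37
s_1 = Round(s_0, k_0) = 0x4843B3
s_2 = Round(s_1, k_1) = 0x7748AD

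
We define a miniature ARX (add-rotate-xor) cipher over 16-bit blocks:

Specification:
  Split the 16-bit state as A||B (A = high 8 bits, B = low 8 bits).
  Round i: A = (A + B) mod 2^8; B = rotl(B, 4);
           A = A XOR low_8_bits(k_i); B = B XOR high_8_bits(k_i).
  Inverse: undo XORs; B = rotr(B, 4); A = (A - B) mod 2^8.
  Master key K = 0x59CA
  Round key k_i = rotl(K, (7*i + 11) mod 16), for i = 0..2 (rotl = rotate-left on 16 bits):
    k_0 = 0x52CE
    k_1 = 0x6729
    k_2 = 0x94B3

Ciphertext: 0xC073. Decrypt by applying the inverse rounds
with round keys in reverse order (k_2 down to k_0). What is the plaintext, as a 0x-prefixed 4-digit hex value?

0x493C

s_0 = ciphertext = 0xC073
s_1 = InvRound(s_0, k_2) = 0xF57E
s_2 = InvRound(s_1, k_1) = 0x4B91
s_3 = InvRound(s_2, k_0) = 0x493C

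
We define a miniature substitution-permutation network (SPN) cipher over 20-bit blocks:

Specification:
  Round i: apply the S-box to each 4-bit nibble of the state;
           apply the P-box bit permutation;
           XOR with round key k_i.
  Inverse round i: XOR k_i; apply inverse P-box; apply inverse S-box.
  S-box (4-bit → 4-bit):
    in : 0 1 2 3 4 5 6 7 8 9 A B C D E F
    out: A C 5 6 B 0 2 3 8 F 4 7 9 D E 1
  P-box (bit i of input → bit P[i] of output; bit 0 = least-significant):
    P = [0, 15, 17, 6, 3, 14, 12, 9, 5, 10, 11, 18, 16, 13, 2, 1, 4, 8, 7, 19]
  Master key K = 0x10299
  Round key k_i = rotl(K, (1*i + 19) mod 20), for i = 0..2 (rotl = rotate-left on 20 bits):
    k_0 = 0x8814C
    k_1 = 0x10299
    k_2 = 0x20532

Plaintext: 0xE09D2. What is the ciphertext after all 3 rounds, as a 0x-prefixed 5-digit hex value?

s_0 = plaintext = 0xE09D2
s_1 = Round(s_0, k_0) = 0x6BEE7
s_2 = Round(s_1, k_1) = 0x4FD9C
s_3 = Round(s_2, k_2) = 0xF5E4B

0xF5E4B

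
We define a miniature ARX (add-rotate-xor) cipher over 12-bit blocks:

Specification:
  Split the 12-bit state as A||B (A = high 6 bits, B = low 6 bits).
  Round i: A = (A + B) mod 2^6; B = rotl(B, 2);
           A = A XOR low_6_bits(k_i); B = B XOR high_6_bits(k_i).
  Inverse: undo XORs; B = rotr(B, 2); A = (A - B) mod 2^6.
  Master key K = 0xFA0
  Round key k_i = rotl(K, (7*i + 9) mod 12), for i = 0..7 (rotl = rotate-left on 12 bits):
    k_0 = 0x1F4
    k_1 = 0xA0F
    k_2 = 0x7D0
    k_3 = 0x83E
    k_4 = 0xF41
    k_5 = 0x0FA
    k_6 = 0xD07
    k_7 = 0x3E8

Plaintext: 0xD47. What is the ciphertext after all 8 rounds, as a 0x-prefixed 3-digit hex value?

0x761

s_0 = plaintext = 0xD47
s_1 = Round(s_0, k_0) = 0x21B
s_2 = Round(s_1, k_1) = 0xB05
s_3 = Round(s_2, k_2) = 0x84B
s_4 = Round(s_3, k_3) = 0x48C
s_5 = Round(s_4, k_4) = 0x7CD
s_6 = Round(s_5, k_5) = 0x5B7
s_7 = Round(s_6, k_6) = 0x2AB
s_8 = Round(s_7, k_7) = 0x761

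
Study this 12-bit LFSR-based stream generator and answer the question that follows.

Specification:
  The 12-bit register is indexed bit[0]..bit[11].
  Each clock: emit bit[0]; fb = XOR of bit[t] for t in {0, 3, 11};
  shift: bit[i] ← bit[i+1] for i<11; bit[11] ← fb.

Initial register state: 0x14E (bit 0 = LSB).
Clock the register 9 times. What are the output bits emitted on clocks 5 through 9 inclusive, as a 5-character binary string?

00101

reg_0 = 0x14E
clock 1: out=0, reg = 0x8A7
clock 2: out=1, reg = 0x453
clock 3: out=1, reg = 0xA29
clock 4: out=1, reg = 0xD14
clock 5: out=0, reg = 0xE8A
clock 6: out=0, reg = 0x745
clock 7: out=1, reg = 0xBA2
clock 8: out=0, reg = 0xDD1
clock 9: out=1, reg = 0x6E8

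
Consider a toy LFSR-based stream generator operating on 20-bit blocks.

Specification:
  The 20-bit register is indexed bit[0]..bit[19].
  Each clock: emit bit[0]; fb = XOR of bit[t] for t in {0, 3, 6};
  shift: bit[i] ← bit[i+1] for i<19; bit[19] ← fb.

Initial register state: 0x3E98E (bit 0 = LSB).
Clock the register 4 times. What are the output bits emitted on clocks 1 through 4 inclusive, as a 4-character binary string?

reg_0 = 0x3E98E
clock 1: out=0, reg = 0x9F4C7
clock 2: out=1, reg = 0x4FA63
clock 3: out=1, reg = 0x27D31
clock 4: out=1, reg = 0x93E98

0111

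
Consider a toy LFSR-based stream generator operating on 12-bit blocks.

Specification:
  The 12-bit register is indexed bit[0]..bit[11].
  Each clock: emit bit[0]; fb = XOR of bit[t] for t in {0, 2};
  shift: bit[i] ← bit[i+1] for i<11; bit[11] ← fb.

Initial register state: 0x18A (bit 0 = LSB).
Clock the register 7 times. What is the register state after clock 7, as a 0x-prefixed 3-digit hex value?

reg_0 = 0x18A
clock 1: out=0, reg = 0x0C5
clock 2: out=1, reg = 0x062
clock 3: out=0, reg = 0x031
clock 4: out=1, reg = 0x818
clock 5: out=0, reg = 0x40C
clock 6: out=0, reg = 0xA06
clock 7: out=0, reg = 0xD03

0xD03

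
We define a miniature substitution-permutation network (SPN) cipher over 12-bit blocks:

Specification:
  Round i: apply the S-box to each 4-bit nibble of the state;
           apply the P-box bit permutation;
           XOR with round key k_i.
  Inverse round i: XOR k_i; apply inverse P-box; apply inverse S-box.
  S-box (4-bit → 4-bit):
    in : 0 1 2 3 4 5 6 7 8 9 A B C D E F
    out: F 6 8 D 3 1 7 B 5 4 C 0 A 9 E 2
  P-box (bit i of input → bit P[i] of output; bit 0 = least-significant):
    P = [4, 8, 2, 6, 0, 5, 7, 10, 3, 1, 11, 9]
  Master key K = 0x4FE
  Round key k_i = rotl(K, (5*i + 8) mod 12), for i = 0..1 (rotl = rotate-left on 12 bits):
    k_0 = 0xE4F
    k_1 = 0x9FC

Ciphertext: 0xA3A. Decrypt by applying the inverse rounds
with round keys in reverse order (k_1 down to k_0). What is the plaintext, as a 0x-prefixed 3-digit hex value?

s_0 = ciphertext = 0xA3A
s_1 = InvRound(s_0, k_1) = 0xC9E
s_2 = InvRound(s_1, k_0) = 0x28D

0x28D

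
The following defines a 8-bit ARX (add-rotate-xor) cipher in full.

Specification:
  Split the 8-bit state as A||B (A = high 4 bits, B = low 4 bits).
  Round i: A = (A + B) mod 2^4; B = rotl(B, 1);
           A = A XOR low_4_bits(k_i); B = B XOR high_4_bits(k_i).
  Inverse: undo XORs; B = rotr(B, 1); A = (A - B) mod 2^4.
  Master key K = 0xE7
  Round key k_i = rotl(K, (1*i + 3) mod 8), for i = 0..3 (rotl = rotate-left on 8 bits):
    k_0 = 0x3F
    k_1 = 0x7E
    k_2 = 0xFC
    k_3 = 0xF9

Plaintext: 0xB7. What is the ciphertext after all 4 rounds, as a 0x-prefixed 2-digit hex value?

s_0 = plaintext = 0xB7
s_1 = Round(s_0, k_0) = 0xDD
s_2 = Round(s_1, k_1) = 0x4C
s_3 = Round(s_2, k_2) = 0xC6
s_4 = Round(s_3, k_3) = 0xB3

0xB3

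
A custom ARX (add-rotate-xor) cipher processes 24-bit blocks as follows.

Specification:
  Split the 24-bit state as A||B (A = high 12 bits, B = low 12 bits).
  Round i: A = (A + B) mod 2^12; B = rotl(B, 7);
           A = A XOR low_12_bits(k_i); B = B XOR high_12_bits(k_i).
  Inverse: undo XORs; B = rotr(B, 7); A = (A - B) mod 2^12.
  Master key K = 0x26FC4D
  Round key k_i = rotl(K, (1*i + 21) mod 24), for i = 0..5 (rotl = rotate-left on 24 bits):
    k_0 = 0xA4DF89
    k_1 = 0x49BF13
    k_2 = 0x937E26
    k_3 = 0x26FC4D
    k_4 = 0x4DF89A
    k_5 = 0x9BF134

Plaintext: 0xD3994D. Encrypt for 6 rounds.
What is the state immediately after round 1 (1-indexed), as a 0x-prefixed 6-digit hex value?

s_0 = plaintext = 0xD3994D
s_1 = Round(s_0, k_0) = 0x90FC87
s_2 = Round(s_1, k_1) = 0xA8577F
s_3 = Round(s_2, k_2) = 0xC2268C
s_4 = Round(s_3, k_3) = 0xEE345B
s_5 = Round(s_4, k_4) = 0xBA497D
s_6 = Round(s_5, k_5) = 0x415774

0x90FC87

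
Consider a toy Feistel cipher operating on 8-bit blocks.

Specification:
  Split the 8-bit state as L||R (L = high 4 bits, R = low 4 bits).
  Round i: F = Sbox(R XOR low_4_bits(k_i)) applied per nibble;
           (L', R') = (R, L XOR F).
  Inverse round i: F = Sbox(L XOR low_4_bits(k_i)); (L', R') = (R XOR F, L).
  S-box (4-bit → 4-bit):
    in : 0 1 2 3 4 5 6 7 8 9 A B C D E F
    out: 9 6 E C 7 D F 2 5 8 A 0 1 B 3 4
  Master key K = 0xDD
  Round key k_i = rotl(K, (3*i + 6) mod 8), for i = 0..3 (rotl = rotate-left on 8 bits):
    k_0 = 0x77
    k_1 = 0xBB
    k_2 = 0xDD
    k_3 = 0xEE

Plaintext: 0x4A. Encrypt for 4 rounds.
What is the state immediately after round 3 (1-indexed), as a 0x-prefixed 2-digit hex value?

0xD6

s_0 = plaintext = 0x4A
s_1 = Round(s_0, k_0) = 0xAF
s_2 = Round(s_1, k_1) = 0xFD
s_3 = Round(s_2, k_2) = 0xD6
s_4 = Round(s_3, k_3) = 0x68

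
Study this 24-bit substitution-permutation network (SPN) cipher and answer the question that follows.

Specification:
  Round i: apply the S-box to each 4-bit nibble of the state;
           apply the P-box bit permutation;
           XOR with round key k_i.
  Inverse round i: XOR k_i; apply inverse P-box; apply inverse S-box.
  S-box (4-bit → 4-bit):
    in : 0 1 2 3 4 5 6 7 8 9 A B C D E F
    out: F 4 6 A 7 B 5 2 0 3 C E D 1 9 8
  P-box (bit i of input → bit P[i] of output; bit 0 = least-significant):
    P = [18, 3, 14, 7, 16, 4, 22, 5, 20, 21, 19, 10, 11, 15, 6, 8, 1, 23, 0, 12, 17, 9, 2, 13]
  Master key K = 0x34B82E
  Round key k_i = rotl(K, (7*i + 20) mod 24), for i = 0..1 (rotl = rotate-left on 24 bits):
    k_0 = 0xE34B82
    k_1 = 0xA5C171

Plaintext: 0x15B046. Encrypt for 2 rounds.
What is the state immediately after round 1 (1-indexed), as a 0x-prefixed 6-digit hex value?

0x1E9ED4

s_0 = plaintext = 0x15B046
s_1 = Round(s_0, k_0) = 0x1E9ED4
s_2 = Round(s_1, k_1) = 0xB01D7F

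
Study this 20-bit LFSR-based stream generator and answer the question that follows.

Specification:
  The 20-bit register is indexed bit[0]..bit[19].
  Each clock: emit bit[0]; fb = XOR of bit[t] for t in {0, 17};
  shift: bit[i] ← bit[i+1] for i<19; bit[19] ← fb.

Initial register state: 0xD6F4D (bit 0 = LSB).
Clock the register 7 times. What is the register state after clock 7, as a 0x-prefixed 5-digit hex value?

0xA7ADE

reg_0 = 0xD6F4D
clock 1: out=1, reg = 0xEB7A6
clock 2: out=0, reg = 0xF5BD3
clock 3: out=1, reg = 0x7ADE9
clock 4: out=1, reg = 0x3D6F4
clock 5: out=0, reg = 0x9EB7A
clock 6: out=0, reg = 0x4F5BD
clock 7: out=1, reg = 0xA7ADE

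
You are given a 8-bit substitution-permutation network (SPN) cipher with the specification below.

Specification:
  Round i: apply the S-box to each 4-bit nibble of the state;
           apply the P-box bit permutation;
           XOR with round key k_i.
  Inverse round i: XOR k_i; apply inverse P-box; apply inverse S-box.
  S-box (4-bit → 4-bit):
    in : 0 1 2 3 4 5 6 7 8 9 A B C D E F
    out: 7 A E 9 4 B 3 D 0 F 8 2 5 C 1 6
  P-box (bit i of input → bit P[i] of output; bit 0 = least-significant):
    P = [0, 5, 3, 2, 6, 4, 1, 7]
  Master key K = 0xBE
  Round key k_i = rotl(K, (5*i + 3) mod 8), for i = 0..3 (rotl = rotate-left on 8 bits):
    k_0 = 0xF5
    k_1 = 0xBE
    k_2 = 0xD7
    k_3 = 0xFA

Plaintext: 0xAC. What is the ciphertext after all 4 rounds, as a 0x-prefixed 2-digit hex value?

s_0 = plaintext = 0xAC
s_1 = Round(s_0, k_0) = 0x7C
s_2 = Round(s_1, k_1) = 0x75
s_3 = Round(s_2, k_2) = 0x30
s_4 = Round(s_3, k_3) = 0x13

0x13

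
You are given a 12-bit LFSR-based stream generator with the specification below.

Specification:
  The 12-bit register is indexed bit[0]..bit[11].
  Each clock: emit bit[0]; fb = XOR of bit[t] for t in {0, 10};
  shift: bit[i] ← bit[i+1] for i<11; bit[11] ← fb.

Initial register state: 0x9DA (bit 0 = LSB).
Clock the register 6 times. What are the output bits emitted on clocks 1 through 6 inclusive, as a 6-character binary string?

reg_0 = 0x9DA
clock 1: out=0, reg = 0x4ED
clock 2: out=1, reg = 0x276
clock 3: out=0, reg = 0x13B
clock 4: out=1, reg = 0x89D
clock 5: out=1, reg = 0xC4E
clock 6: out=0, reg = 0xE27

010110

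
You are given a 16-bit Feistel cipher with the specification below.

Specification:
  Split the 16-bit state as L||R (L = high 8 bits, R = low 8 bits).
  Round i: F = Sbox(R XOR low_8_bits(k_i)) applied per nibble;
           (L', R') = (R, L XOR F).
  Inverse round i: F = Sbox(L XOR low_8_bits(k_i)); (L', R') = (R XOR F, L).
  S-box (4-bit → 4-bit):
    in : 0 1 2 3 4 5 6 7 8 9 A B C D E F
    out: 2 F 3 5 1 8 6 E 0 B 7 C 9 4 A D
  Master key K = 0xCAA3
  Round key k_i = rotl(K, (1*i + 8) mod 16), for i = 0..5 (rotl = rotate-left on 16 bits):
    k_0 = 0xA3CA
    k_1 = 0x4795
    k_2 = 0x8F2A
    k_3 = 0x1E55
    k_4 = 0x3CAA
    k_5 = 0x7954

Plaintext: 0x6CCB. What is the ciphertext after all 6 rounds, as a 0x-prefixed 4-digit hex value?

0x2303

s_0 = plaintext = 0x6CCB
s_1 = Round(s_0, k_0) = 0xCB43
s_2 = Round(s_1, k_1) = 0x438D
s_3 = Round(s_2, k_2) = 0x8D3D
s_4 = Round(s_3, k_3) = 0x3DED
s_5 = Round(s_4, k_4) = 0xED23
s_6 = Round(s_5, k_5) = 0x2303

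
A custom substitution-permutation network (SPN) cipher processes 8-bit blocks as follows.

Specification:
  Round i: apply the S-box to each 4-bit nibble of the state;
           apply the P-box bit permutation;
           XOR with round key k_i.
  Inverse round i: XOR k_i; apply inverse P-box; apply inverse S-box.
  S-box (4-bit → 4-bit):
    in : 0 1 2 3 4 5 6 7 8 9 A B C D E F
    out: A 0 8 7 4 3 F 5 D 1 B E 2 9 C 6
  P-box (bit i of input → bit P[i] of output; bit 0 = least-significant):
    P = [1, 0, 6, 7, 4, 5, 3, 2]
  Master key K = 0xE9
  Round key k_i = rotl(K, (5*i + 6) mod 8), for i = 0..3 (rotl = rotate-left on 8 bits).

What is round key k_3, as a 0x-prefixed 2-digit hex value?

0x3D

K = 0xE9
k_0 = rotl(K, (5*0+6) mod 8) = rotl(K, 6) = 0x7A
k_1 = rotl(K, (5*1+6) mod 8) = rotl(K, 3) = 0x4F
k_2 = rotl(K, (5*2+6) mod 8) = rotl(K, 0) = 0xE9
k_3 = rotl(K, (5*3+6) mod 8) = rotl(K, 5) = 0x3D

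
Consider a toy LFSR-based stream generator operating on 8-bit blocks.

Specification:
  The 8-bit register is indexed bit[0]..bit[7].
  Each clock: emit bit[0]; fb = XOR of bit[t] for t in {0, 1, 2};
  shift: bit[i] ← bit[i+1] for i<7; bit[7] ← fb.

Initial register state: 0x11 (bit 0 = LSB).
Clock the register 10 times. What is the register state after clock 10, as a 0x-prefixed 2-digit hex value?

0x37

reg_0 = 0x11
clock 1: out=1, reg = 0x88
clock 2: out=0, reg = 0x44
clock 3: out=0, reg = 0xA2
clock 4: out=0, reg = 0xD1
clock 5: out=1, reg = 0xE8
clock 6: out=0, reg = 0x74
clock 7: out=0, reg = 0xBA
clock 8: out=0, reg = 0xDD
clock 9: out=1, reg = 0x6E
clock 10: out=0, reg = 0x37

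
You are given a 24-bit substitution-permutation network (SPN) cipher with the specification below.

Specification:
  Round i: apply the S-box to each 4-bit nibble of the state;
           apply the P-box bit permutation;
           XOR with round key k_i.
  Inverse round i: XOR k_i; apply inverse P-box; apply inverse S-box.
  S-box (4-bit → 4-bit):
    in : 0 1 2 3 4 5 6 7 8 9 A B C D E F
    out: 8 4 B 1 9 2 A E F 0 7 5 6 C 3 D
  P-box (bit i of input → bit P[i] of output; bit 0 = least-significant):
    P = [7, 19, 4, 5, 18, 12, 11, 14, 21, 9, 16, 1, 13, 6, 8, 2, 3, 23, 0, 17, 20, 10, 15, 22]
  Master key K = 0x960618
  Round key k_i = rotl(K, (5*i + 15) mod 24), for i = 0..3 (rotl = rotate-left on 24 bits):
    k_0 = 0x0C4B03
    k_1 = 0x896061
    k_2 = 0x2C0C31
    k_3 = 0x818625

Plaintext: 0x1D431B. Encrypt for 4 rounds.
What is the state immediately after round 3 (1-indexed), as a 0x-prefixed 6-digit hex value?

s_0 = plaintext = 0x1D431B
s_1 = Round(s_0, k_0) = 0x2EE396
s_2 = Round(s_1, k_1) = 0x714409
s_3 = Round(s_2, k_2) = 0x4CE836
s_4 = Round(s_3, k_3) = 0x7CA446

0x4CE836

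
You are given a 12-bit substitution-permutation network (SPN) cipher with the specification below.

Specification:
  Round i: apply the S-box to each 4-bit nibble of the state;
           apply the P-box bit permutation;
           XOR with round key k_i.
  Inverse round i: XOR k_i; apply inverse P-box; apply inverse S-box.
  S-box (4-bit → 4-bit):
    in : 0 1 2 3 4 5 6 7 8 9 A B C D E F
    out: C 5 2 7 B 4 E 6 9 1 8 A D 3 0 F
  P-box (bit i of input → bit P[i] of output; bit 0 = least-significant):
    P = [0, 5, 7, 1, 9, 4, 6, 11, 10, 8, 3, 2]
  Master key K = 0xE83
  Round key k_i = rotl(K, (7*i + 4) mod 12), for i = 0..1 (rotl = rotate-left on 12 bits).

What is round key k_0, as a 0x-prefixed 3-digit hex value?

0x83E

K = 0xE83
k_0 = rotl(K, (7*0+4) mod 12) = rotl(K, 4) = 0x83E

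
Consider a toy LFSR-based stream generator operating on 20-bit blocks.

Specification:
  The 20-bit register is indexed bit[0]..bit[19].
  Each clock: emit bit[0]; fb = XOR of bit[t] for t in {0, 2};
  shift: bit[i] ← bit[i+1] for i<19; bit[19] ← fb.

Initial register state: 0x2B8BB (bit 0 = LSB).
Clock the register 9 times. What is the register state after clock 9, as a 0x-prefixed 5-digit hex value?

0x4A95C

reg_0 = 0x2B8BB
clock 1: out=1, reg = 0x95C5D
clock 2: out=1, reg = 0x4AE2E
clock 3: out=0, reg = 0xA5717
clock 4: out=1, reg = 0x52B8B
clock 5: out=1, reg = 0xA95C5
clock 6: out=1, reg = 0x54AE2
clock 7: out=0, reg = 0x2A571
clock 8: out=1, reg = 0x952B8
clock 9: out=0, reg = 0x4A95C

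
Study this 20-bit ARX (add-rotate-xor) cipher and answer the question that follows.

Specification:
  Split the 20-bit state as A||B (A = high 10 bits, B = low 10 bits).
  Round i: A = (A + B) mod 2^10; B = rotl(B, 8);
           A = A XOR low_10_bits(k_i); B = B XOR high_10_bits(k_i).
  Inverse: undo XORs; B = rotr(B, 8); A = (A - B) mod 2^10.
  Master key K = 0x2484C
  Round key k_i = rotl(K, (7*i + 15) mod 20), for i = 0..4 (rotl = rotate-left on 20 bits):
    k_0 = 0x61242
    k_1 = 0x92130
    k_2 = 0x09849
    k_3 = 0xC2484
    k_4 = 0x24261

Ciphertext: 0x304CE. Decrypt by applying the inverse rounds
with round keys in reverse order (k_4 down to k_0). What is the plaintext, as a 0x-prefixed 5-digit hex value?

s_0 = ciphertext = 0x304CE
s_1 = InvRound(s_0, k_4) = 0x4A178
s_2 = InvRound(s_1, k_3) = 0xF99C6
s_3 = InvRound(s_2, k_2) = 0x0BB81
s_4 = InvRound(s_3, k_1) = 0x7E725
s_5 = InvRound(s_4, k_0) = 0x4D686

0x4D686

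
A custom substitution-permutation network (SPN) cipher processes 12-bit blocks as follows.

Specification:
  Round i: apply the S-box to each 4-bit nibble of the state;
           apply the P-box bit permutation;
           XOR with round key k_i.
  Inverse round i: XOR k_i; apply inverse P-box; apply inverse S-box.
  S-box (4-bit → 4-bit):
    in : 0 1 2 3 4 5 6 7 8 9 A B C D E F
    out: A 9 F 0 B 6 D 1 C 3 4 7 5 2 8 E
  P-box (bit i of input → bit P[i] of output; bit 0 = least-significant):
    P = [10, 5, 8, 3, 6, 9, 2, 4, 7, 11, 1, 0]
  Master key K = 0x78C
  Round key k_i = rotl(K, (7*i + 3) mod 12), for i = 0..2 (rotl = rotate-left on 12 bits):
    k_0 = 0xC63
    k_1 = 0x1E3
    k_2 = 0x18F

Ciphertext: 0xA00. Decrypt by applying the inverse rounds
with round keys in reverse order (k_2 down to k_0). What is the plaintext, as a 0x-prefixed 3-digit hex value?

s_0 = ciphertext = 0xA00
s_1 = InvRound(s_0, k_2) = 0x258
s_2 = InvRound(s_1, k_1) = 0x60F
s_3 = InvRound(s_2, k_0) = 0xDB0

0xDB0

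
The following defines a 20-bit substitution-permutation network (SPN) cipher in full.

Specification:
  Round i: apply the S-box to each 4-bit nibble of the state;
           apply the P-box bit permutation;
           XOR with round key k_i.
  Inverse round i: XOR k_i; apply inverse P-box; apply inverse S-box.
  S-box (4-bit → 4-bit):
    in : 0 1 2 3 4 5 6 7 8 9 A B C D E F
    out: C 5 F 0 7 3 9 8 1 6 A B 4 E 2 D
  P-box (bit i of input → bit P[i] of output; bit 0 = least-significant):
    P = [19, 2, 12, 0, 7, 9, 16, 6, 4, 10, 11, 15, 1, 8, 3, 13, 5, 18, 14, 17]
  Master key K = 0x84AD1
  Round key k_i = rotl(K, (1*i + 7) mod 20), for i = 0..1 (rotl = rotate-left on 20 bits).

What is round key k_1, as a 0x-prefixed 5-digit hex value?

K = 0x84AD1
k_0 = rotl(K, (1*0+7) mod 20) = rotl(K, 7) = 0x568C2
k_1 = rotl(K, (1*1+7) mod 20) = rotl(K, 8) = 0xAD184

0xAD184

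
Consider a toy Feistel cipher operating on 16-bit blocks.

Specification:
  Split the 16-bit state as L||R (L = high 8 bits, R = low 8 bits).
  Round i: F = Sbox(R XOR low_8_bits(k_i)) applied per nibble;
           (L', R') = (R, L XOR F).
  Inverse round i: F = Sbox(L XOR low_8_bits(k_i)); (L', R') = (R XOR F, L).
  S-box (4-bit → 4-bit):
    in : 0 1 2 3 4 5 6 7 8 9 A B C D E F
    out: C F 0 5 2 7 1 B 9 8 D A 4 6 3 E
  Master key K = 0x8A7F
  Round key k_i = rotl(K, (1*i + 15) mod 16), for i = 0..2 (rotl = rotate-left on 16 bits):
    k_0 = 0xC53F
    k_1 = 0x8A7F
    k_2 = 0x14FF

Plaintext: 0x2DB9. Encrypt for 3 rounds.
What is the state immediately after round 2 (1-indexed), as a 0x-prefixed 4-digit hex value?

0xBCFC

s_0 = plaintext = 0x2DB9
s_1 = Round(s_0, k_0) = 0xB9BC
s_2 = Round(s_1, k_1) = 0xBCFC
s_3 = Round(s_2, k_2) = 0xFC79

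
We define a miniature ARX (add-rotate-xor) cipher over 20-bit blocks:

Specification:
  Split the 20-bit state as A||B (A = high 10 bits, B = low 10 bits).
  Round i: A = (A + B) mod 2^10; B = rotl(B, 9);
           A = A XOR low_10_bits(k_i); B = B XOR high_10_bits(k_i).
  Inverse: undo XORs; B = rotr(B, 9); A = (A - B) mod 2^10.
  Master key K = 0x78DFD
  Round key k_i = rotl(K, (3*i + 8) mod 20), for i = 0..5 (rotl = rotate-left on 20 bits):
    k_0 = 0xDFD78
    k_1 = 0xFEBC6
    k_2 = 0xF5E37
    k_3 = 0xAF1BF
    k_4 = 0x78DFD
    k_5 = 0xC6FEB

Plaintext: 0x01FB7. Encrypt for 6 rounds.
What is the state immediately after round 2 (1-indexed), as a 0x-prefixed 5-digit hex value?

0x2B3A8

s_0 = plaintext = 0x01FB7
s_1 = Round(s_0, k_0) = 0xB18A4
s_2 = Round(s_1, k_1) = 0x2B3A8
s_3 = Round(s_2, k_2) = 0x98E03
s_4 = Round(s_3, k_3) = 0x765BD
s_5 = Round(s_4, k_4) = 0x9AF3D
s_6 = Round(s_5, k_5) = 0x90C85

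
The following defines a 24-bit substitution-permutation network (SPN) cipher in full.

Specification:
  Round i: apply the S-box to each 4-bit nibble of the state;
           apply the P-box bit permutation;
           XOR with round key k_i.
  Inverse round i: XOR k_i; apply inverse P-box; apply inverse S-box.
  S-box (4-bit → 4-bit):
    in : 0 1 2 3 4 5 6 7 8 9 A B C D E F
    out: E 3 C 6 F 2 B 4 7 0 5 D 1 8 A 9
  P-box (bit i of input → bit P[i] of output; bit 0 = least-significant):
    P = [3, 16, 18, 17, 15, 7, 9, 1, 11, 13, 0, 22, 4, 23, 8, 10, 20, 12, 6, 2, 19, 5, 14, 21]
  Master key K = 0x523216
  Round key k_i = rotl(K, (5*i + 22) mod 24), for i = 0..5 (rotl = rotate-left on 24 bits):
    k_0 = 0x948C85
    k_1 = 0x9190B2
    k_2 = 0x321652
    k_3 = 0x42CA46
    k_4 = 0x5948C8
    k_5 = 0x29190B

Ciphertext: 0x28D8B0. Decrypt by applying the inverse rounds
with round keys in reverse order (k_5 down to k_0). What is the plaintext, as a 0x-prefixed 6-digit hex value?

s_0 = ciphertext = 0x28D8B0
s_1 = InvRound(s_0, k_5) = 0x39A761
s_2 = InvRound(s_1, k_4) = 0x09248C
s_3 = InvRound(s_2, k_3) = 0xA7D646
s_4 = InvRound(s_3, k_2) = 0x7F19C3
s_5 = InvRound(s_4, k_1) = 0x678BC2
s_6 = InvRound(s_5, k_0) = 0xDB022E

0xDB022E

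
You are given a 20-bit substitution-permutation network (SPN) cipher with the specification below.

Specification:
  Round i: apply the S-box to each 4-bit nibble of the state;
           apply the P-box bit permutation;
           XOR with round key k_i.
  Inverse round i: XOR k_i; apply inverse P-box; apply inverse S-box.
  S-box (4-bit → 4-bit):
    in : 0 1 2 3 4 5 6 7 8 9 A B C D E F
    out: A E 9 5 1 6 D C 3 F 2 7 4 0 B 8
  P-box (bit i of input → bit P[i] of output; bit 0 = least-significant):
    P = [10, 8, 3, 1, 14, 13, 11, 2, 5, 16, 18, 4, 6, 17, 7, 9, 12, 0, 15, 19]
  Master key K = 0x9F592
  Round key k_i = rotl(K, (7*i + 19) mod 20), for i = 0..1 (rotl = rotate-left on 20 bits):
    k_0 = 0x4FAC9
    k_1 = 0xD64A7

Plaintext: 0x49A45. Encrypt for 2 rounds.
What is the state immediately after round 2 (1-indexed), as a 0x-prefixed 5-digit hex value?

0x2C599

s_0 = plaintext = 0x49A45
s_1 = Round(s_0, k_0) = 0x7A901
s_2 = Round(s_1, k_1) = 0x2C599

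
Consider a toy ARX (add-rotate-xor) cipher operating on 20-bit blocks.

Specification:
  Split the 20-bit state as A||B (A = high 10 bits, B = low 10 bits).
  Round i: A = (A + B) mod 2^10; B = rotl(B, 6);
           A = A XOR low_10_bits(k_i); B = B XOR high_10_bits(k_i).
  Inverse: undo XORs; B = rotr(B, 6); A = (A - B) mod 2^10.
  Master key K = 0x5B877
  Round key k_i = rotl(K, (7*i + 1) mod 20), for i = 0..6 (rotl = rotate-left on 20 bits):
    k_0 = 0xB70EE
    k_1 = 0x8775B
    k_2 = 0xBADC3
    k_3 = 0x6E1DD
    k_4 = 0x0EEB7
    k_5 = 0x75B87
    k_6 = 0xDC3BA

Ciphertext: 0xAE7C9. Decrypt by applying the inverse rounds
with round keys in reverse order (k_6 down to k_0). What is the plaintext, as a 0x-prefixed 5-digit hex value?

s_0 = ciphertext = 0xAE7C9
s_1 = InvRound(s_0, k_6) = 0x5C792
s_2 = InvRound(s_1, k_5) = 0xAB449
s_3 = InvRound(s_2, k_4) = 0x3E721
s_4 = InvRound(s_3, k_3) = 0xE299A
s_5 = InvRound(s_4, k_2) = 0xCB31D
s_6 = InvRound(s_5, k_1) = 0x1CC04
s_7 = InvRound(s_6, k_0) = 0xC498B

0xC498B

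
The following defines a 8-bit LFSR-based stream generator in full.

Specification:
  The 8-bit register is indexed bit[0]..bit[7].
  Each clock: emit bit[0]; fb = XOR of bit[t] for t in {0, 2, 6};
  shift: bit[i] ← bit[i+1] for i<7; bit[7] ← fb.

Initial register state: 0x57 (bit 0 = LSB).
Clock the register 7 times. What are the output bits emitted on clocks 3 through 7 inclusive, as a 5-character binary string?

reg_0 = 0x57
clock 1: out=1, reg = 0xAB
clock 2: out=1, reg = 0xD5
clock 3: out=1, reg = 0xEA
clock 4: out=0, reg = 0xF5
clock 5: out=1, reg = 0xFA
clock 6: out=0, reg = 0xFD
clock 7: out=1, reg = 0xFE

10101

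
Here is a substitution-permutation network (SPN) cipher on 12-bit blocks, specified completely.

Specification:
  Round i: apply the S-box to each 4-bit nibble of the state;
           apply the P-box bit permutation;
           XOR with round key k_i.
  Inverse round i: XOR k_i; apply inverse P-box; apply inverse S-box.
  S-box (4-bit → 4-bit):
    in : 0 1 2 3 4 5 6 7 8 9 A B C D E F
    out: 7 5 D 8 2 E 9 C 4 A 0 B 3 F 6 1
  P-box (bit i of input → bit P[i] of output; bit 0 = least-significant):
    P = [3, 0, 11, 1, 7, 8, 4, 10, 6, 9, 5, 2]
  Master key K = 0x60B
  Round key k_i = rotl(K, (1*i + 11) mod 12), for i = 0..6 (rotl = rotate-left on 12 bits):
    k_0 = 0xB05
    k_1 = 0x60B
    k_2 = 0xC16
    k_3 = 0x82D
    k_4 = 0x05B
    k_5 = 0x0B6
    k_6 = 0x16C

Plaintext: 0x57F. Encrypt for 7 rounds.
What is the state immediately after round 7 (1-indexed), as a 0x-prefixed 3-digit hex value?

0x336

s_0 = plaintext = 0x57F
s_1 = Round(s_0, k_0) = 0xD39
s_2 = Round(s_1, k_1) = 0x06C
s_3 = Round(s_2, k_2) = 0xAFF
s_4 = Round(s_3, k_3) = 0x8A5
s_5 = Round(s_4, k_4) = 0x878
s_6 = Round(s_5, k_5) = 0xC86
s_7 = Round(s_6, k_6) = 0x336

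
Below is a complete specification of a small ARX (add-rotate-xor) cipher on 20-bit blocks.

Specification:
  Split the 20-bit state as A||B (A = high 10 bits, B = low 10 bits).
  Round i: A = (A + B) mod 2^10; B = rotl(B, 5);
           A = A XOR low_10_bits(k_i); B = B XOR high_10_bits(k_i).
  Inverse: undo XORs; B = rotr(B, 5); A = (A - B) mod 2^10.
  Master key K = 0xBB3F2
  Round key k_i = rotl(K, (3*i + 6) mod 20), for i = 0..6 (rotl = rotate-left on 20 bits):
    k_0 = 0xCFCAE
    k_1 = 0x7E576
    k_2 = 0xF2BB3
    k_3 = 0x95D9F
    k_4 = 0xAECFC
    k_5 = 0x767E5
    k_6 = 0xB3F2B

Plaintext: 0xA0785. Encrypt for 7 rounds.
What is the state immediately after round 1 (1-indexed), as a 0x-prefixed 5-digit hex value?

s_0 = plaintext = 0xA0785
s_1 = Round(s_0, k_0) = 0xAA383
s_2 = Round(s_1, k_1) = 0xD7585
s_3 = Round(s_2, k_2) = 0xD4766
s_4 = Round(s_3, k_3) = 0xCA28C
s_5 = Round(s_4, k_4) = 0x5232F
s_6 = Round(s_5, k_5) = 0xE4820
s_7 = Round(s_6, k_6) = 0x266CE

0xAA383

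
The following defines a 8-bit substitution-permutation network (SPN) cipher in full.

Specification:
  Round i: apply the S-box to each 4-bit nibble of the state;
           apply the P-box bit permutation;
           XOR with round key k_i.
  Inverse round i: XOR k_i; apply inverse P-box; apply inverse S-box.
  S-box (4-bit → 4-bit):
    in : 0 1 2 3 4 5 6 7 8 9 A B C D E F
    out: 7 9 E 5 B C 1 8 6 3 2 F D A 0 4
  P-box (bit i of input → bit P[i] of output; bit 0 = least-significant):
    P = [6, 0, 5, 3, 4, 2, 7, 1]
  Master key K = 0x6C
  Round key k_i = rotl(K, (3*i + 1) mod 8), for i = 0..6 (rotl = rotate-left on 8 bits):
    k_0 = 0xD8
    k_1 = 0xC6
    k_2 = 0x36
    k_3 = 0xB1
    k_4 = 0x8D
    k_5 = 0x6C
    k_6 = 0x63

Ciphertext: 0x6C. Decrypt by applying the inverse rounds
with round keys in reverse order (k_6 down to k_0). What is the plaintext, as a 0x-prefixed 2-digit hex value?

s_0 = ciphertext = 0x6C
s_1 = InvRound(s_0, k_6) = 0xDD
s_2 = InvRound(s_1, k_5) = 0x38
s_3 = InvRound(s_2, k_4) = 0x08
s_4 = InvRound(s_3, k_3) = 0x32
s_5 = InvRound(s_4, k_2) = 0xAE
s_6 = InvRound(s_5, k_1) = 0xEC
s_7 = InvRound(s_6, k_0) = 0x9F

0x9F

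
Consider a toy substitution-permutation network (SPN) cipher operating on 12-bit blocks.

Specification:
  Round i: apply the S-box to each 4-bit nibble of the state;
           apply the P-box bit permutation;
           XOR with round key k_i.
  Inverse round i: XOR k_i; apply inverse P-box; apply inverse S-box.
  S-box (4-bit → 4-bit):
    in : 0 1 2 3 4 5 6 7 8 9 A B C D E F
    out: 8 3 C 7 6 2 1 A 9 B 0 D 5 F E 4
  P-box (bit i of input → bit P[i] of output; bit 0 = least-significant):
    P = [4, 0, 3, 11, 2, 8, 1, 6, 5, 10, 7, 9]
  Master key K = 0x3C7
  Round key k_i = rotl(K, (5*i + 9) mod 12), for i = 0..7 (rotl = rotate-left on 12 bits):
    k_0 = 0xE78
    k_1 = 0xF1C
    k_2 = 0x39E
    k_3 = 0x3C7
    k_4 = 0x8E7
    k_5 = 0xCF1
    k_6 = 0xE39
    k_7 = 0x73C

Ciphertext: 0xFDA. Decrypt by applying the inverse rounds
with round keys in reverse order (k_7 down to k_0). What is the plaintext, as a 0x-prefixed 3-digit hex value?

0xB8B

s_0 = ciphertext = 0xFDA
s_1 = InvRound(s_0, k_7) = 0xCB0
s_2 = InvRound(s_1, k_6) = 0x2A4
s_3 = InvRound(s_2, k_5) = 0x789
s_4 = InvRound(s_3, k_4) = 0x9D2
s_5 = InvRound(s_4, k_3) = 0x069
s_6 = InvRound(s_5, k_2) = 0xBD1
s_7 = InvRound(s_6, k_1) = 0x484
s_8 = InvRound(s_7, k_0) = 0xB8B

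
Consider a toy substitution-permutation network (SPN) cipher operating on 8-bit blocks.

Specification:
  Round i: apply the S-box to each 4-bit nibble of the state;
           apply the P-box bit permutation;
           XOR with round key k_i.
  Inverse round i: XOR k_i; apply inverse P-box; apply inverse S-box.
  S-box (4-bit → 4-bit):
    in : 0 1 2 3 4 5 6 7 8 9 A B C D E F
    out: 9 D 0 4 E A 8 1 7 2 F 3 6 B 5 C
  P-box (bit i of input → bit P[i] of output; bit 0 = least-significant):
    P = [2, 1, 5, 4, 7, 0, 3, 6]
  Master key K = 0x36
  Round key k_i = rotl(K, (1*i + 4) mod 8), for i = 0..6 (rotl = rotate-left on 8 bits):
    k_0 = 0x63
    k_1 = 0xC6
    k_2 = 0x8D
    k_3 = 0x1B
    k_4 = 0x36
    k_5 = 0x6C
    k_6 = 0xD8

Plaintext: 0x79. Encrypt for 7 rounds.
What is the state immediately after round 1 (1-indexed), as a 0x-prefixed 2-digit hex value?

s_0 = plaintext = 0x79
s_1 = Round(s_0, k_0) = 0xE1
s_2 = Round(s_1, k_1) = 0x7A
s_3 = Round(s_2, k_2) = 0x3B
s_4 = Round(s_3, k_3) = 0x15
s_5 = Round(s_4, k_4) = 0xEC
s_6 = Round(s_5, k_5) = 0xC6
s_7 = Round(s_6, k_6) = 0xC1

0xE1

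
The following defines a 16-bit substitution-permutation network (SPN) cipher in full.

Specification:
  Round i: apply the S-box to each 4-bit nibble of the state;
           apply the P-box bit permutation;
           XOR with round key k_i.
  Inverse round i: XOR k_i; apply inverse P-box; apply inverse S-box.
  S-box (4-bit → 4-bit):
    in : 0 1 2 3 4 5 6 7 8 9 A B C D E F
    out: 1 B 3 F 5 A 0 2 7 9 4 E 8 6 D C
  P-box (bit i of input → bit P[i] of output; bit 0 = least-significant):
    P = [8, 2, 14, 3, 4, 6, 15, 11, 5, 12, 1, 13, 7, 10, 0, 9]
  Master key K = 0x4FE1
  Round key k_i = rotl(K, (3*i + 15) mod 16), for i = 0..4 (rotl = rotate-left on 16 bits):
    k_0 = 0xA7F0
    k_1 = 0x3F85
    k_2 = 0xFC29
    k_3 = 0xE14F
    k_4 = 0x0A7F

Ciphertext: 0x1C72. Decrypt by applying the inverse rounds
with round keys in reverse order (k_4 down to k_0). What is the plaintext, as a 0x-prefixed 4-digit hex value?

0x2A3E

s_0 = ciphertext = 0x1C72
s_1 = InvRound(s_0, k_4) = 0xB765
s_2 = InvRound(s_1, k_3) = 0x586F
s_3 = InvRound(s_2, k_2) = 0x7FD7
s_4 = InvRound(s_3, k_1) = 0x6A2A
s_5 = InvRound(s_4, k_0) = 0x2A3E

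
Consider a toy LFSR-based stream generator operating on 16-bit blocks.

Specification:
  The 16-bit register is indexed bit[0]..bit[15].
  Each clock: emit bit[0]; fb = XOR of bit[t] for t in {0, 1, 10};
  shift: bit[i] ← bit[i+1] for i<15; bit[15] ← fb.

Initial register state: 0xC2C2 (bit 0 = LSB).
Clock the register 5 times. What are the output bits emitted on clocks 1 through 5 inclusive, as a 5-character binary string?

reg_0 = 0xC2C2
clock 1: out=0, reg = 0xE161
clock 2: out=1, reg = 0xF0B0
clock 3: out=0, reg = 0x7858
clock 4: out=0, reg = 0x3C2C
clock 5: out=0, reg = 0x9E16

01000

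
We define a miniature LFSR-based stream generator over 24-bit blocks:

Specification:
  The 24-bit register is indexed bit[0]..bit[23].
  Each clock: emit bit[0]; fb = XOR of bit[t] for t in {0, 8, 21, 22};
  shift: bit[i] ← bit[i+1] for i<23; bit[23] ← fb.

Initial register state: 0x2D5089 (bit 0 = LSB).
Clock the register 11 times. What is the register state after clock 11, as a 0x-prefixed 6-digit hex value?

reg_0 = 0x2D5089
clock 1: out=1, reg = 0x16A844
clock 2: out=0, reg = 0x0B5422
clock 3: out=0, reg = 0x05AA11
clock 4: out=1, reg = 0x82D508
clock 5: out=0, reg = 0xC16A84
clock 6: out=0, reg = 0xE0B542
clock 7: out=0, reg = 0xF05AA1
clock 8: out=1, reg = 0xF82D50
clock 9: out=0, reg = 0xFC16A8
clock 10: out=0, reg = 0x7E0B54
clock 11: out=0, reg = 0xBF05AA

0xBF05AA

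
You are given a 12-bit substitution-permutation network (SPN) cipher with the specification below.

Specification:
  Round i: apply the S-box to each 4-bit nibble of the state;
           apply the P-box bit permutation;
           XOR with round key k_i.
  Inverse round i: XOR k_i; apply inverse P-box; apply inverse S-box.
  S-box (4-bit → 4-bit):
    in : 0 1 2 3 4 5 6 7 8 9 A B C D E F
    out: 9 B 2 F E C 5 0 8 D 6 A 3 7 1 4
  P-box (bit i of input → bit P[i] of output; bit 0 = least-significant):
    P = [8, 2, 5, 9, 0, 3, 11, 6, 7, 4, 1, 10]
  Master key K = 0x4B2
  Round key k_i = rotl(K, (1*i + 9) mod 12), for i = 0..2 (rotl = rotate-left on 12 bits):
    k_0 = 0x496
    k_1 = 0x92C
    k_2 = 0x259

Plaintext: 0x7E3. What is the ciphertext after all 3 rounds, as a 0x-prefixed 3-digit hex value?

0x903

s_0 = plaintext = 0x7E3
s_1 = Round(s_0, k_0) = 0x7B3
s_2 = Round(s_1, k_1) = 0xA40
s_3 = Round(s_2, k_2) = 0x903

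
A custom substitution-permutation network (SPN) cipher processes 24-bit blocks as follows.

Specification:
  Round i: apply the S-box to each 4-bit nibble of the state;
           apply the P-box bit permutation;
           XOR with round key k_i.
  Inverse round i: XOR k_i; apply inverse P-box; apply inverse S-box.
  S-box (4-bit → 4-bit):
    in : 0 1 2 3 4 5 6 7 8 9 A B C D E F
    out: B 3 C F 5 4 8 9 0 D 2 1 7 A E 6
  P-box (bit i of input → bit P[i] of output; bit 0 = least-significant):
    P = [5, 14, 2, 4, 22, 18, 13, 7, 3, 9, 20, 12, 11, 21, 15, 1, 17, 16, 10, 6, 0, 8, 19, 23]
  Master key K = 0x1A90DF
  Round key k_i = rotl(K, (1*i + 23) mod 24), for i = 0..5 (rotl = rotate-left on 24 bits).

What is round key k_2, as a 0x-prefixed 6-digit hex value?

0x3521BE

K = 0x1A90DF
k_0 = rotl(K, (1*0+23) mod 24) = rotl(K, 23) = 0x8D486F
k_1 = rotl(K, (1*1+23) mod 24) = rotl(K, 0) = 0x1A90DF
k_2 = rotl(K, (1*2+23) mod 24) = rotl(K, 1) = 0x3521BE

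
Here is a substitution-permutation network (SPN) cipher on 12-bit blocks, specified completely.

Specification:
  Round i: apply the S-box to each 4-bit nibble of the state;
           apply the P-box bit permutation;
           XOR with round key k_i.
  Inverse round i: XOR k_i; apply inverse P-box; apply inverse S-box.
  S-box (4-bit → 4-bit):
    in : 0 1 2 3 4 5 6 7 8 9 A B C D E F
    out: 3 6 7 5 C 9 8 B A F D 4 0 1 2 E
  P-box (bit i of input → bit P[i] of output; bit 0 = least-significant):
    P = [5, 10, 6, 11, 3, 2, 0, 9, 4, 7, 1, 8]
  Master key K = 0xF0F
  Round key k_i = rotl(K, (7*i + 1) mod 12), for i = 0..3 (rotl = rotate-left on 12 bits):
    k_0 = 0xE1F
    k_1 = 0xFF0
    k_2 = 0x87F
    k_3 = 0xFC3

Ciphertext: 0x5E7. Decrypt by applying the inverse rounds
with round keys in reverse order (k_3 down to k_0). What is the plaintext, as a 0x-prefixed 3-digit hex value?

s_0 = ciphertext = 0x5E7
s_1 = InvRound(s_0, k_3) = 0xC85
s_2 = InvRound(s_1, k_2) = 0x2D2
s_3 = InvRound(s_2, k_1) = 0x4C7
s_4 = InvRound(s_3, k_0) = 0x054

0x054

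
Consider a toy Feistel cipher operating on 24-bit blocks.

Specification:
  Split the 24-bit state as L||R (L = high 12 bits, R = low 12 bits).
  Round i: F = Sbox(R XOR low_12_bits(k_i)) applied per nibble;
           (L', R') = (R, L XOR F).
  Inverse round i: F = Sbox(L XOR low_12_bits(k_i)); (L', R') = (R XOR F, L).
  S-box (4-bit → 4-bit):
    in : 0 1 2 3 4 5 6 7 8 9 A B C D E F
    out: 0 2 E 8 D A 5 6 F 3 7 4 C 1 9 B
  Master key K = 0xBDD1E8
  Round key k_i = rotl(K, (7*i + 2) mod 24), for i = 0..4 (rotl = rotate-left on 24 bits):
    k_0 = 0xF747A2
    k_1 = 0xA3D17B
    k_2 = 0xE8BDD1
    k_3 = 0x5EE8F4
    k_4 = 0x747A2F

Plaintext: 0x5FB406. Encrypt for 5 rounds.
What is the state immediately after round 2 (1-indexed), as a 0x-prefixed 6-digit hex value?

s_0 = plaintext = 0x5FB406
s_1 = Round(s_0, k_0) = 0x406D86
s_2 = Round(s_1, k_1) = 0xD868B7
s_3 = Round(s_2, k_2) = 0x8B77D3
s_4 = Round(s_3, k_3) = 0x7D3351
s_5 = Round(s_4, k_4) = 0x3514BA

0xD868B7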